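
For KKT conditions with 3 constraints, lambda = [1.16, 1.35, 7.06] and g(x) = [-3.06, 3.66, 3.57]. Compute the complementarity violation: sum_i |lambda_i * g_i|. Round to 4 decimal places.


KKT complementary slackness check:
lambda_1 * g_1 = 1.16 * -3.06 = -3.5496
lambda_2 * g_2 = 1.35 * 3.66 = 4.941
lambda_3 * g_3 = 7.06 * 3.57 = 25.2042
Total violation = 3.5496 + 4.941 + 25.2042 = 33.6948


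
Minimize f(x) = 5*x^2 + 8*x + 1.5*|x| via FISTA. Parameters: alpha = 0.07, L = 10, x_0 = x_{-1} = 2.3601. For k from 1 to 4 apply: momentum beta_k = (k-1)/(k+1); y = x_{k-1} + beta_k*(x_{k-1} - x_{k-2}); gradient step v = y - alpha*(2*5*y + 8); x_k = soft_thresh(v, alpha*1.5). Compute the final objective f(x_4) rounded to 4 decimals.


FISTA on f(x) = 5*x^2 + 8*x + 1.5*|x|
L = 10, alpha = 0.07
Iteration 1: beta = 0.0, y = 2.3601 + 0.0*(2.3601 - 2.3601) = 2.3601
  grad(y) = 31.601, v = y - alpha*grad = 0.148
  prox(v) = soft_thresh(0.148, 0.105) = 0.043
Iteration 2: beta = 0.3333, y = 0.043 + 0.3333*(0.043 - 2.3601) = -0.7293
  grad(y) = 0.7067, v = y - alpha*grad = -0.7788
  prox(v) = soft_thresh(-0.7788, 0.105) = -0.6738
Iteration 3: beta = 0.5, y = -0.6738 + 0.5*(-0.6738 - 0.043) = -1.0322
  grad(y) = -2.3221, v = y - alpha*grad = -0.8697
  prox(v) = soft_thresh(-0.8697, 0.105) = -0.7647
Iteration 4: beta = 0.6, y = -0.7647 + 0.6*(-0.7647 + 0.6738) = -0.8192
  grad(y) = -0.1918, v = y - alpha*grad = -0.8058
  prox(v) = soft_thresh(-0.8058, 0.105) = -0.7008
f(x_4) = 5*(-0.7008)^2 + 8*(-0.7008) + 1.5*|-0.7008| = -2.0996


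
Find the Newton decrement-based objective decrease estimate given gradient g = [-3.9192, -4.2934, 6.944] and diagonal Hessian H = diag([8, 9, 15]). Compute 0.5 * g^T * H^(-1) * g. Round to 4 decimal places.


Step 1: H is diagonal, so H^(-1) * g = [-0.4899, -0.477, 0.4629].
Step 2: g^T H^(-1) g = sum_i g_i^2 / H_ii
  = (-3.9192)^2/8 + (-4.2934)^2/9 + (6.944)^2/15
  = 1.92 + 2.0481 + 3.2146 = 7.1828
Step 3: Objective decrease = 0.5 * g^T H^(-1) g = 3.5914


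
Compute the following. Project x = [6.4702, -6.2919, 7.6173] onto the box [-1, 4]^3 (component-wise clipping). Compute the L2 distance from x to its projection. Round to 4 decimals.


Project each component onto [-1, 4].
clip(6.4702) = 4.0, clip(-6.2919) = -1.0, clip(7.6173) = 4.0
Projection = [4.0, -1.0, 4.0]
Squared diffs: [6.1019, 28.0042, 13.0849]
Distance = sqrt(47.191) = 6.8696


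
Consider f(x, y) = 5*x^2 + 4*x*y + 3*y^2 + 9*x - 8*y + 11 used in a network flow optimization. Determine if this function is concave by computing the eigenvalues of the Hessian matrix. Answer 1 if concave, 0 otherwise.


The Hessian of f(x,y) = 5*x^2 + 4*x*y + 3*y^2 + 9*x - 8*y + 11 is:
H = [[10, 4], [4, 6]]
Trace = 10 + 6 = 16
Determinant = 10*6 - (4)^2 = 44
Discriminant = (16)^2 - 4*44 = 80.0
Eigenvalues: lambda_1 = 3.5279, lambda_2 = 12.4721
The function is not concave.

0


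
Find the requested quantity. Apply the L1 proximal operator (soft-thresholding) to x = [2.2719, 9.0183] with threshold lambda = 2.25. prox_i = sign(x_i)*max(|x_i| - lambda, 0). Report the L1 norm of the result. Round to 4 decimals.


Soft-thresholding with lambda = 2.25:
prox(2.2719) = sign(2.2719)*max(|2.2719| - 2.25, 0) = 0.0219
prox(9.0183) = sign(9.0183)*max(|9.0183| - 2.25, 0) = 6.7683
prox(x) = [0.0219, 6.7683]
||prox(x)||_1 = 0.0219 + 6.7683 = 6.7902


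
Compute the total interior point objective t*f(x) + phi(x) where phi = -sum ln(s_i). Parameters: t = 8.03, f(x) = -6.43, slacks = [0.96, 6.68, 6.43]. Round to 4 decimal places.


Step 1: Compute log-barrier.
ln values: [-0.0408, 1.8991, 1.861]
phi = -(-0.0408 + 1.8991 + 1.861) = -3.7193
Step 2: Compute augmented objective.
t*f(x) = 8.03*-6.43 = -51.6329
Total = -51.6329 - 3.7193 = -55.3522


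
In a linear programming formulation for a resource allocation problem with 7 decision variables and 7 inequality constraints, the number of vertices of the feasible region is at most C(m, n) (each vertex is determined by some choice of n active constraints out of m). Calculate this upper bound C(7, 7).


Each vertex corresponds to some choice of n active constraints out of m, so the number of vertices is at most C(m, n) = m! / (n!(m-n)!).
m = 7, n = 7
Numerator: 7 * 6 * 5 * 4 * 3 * 2 * 1
Denominator: 7! = 5040
C(7, 7) = 1


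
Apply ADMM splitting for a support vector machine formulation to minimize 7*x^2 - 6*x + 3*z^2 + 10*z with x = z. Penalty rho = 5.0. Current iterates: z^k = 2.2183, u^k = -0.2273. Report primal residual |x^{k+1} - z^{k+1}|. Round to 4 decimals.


ADMM iteration with rho = 5.0, z^k = 2.2183, u^k = -0.2273
Step 1: x-update.
Minimize 7*x^2 - 6*x + (5.0/2)*(x - 2.2183 - 0.2273)^2
FOC: (2*7 + 5.0)*x = 6 + 5.0*(2.2183 + 0.2273)
x^{k+1} = 0.9594
Step 2: z-update.
Minimize 3*z^2 + 10*z + (5.0/2)*(0.9594 - z - 0.2273)^2
FOC: (2*3 + 5.0)*z = -10 + 5.0*(0.9594 - 0.2273)
z^{k+1} = -0.5763
Step 3: u-update.
u^{k+1} = -0.2273 + 0.9594 + 0.5763 = 1.3084
Step 4: Primal residual = |0.9594 + 0.5763| = 1.5357


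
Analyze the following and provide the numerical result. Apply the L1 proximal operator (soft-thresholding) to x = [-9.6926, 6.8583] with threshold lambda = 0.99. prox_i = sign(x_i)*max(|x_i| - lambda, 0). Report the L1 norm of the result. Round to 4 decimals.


Soft-thresholding with lambda = 0.99:
prox(-9.6926) = sign(-9.6926)*max(|-9.6926| - 0.99, 0) = -8.7026
prox(6.8583) = sign(6.8583)*max(|6.8583| - 0.99, 0) = 5.8683
prox(x) = [-8.7026, 5.8683]
||prox(x)||_1 = 8.7026 + 5.8683 = 14.5709


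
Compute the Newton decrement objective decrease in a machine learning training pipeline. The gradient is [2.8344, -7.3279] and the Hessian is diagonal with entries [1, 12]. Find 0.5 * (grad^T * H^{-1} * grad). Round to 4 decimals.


Step 1: H is diagonal, so H^(-1) * g = [2.8344, -0.6107].
Step 2: g^T H^(-1) g = sum_i g_i^2 / H_ii
  = (2.8344)^2/1 + (-7.3279)^2/12
  = 8.0338 + 4.4748 = 12.5087
Step 3: Objective decrease = 0.5 * g^T H^(-1) g = 6.2543


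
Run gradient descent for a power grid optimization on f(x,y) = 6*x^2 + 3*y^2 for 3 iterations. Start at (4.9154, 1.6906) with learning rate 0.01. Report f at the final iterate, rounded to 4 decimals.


Gradient descent on f(x,y) = 6*x^2 + 3*y^2.
Starting point: (4.9154, 1.6906), alpha = 0.01
Step 1: grad_x = 2*6*4.9154 = 58.9848, grad_y = 2*3*1.6906 = 10.1436
  x_1 = 4.9154 - 0.01*58.9848 = 4.3256
  y_1 = 1.6906 - 0.01*10.1436 = 1.5892
Step 2: grad_x = 2*6*4.3256 = 51.9066, grad_y = 2*3*1.5892 = 9.535
  x_2 = 4.3256 - 0.01*51.9066 = 3.8065
  y_2 = 1.5892 - 0.01*9.535 = 1.4938
Step 3: grad_x = 2*6*3.8065 = 45.6778, grad_y = 2*3*1.4938 = 8.9629
  x_3 = 3.8065 - 0.01*45.6778 = 3.3497
  y_3 = 1.4938 - 0.01*8.9629 = 1.4042
f(3.3497, 1.4042) = 6*3.3497^2 + 3*1.4042^2 = 73.2384


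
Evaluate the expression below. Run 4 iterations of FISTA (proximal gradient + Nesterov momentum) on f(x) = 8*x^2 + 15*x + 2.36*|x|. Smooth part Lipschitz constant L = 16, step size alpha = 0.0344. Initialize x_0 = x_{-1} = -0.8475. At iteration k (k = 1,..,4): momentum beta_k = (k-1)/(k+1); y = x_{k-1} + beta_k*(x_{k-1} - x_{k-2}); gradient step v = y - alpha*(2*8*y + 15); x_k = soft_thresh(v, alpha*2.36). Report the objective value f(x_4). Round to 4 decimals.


FISTA on f(x) = 8*x^2 + 15*x + 2.36*|x|
L = 16, alpha = 0.0344
Iteration 1: beta = 0.0, y = -0.8475 + 0.0*(-0.8475 + 0.8475) = -0.8475
  grad(y) = 1.44, v = y - alpha*grad = -0.897
  prox(v) = soft_thresh(-0.897, 0.0812) = -0.8159
Iteration 2: beta = 0.3333, y = -0.8159 + 0.3333*(-0.8159 + 0.8475) = -0.8053
  grad(y) = 2.1152, v = y - alpha*grad = -0.8781
  prox(v) = soft_thresh(-0.8781, 0.0812) = -0.7969
Iteration 3: beta = 0.5, y = -0.7969 + 0.5*(-0.7969 + 0.8159) = -0.7874
  grad(y) = 2.4017, v = y - alpha*grad = -0.87
  prox(v) = soft_thresh(-0.87, 0.0812) = -0.7888
Iteration 4: beta = 0.6, y = -0.7888 + 0.6*(-0.7888 + 0.7969) = -0.784
  grad(y) = 2.456, v = y - alpha*grad = -0.8685
  prox(v) = soft_thresh(-0.8685, 0.0812) = -0.7873
f(x_4) = 8*(-0.7873)^2 + 15*(-0.7873) + 2.36*|-0.7873| = -4.9927


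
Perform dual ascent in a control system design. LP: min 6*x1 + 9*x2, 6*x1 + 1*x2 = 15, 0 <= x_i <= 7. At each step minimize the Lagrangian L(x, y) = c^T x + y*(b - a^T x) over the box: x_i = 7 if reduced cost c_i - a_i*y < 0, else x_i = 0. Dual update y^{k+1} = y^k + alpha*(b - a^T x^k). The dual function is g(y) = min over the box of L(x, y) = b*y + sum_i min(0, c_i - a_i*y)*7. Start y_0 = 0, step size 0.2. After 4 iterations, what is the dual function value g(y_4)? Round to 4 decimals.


Dual ascent for LP: min 6*x1 + 9*x2, 6*x1 + 1*x2 = 15, 0 <= x_i <= 7
Step 1: y^k = 0.0, reduced costs: (6.0, 9.0)
  x^k = (0.0, 0.0), subgradient = b - a^T x = 15.0
  y^{k+1} = 0.0 + 0.2*15.0 = 3.0
Step 2: y^k = 3.0, reduced costs: (-12.0, 6.0)
  x^k = (7.0, 0.0), subgradient = b - a^T x = -27.0
  y^{k+1} = 3.0 + 0.2*-27.0 = -2.4
Step 3: y^k = -2.4, reduced costs: (20.4, 11.4)
  x^k = (0.0, 0.0), subgradient = b - a^T x = 15.0
  y^{k+1} = -2.4 + 0.2*15.0 = 0.6
Step 4: y^k = 0.6, reduced costs: (2.4, 8.4)
  x^k = (0.0, 0.0), subgradient = b - a^T x = 15.0
  y^{k+1} = 0.6 + 0.2*15.0 = 3.6
Dual objective at y_4 = 3.6: reduced costs (-15.6, 5.4), box minimizer x = (7.0, 0.0)
g(y_4) = b*y + (c1 - a1*y)*x1 + (c2 - a2*y)*x2 = 15*3.6 + (-15.6)*7.0 + 5.4*0.0 = 54.0 - 109.2 + 0.0 = -55.2


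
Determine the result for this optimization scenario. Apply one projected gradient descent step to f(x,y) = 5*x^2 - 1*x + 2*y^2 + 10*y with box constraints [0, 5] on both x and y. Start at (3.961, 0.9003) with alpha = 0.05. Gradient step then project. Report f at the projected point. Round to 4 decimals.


Step 1: Compute gradient at (3.961, 0.9003).
grad_x = 2*5*3.961 - 1 = 38.61
grad_y = 2*2*0.9003 + 10 = 13.6012
Step 2: Gradient step.
x_raw = 3.961 - 0.05*38.61 = 2.0305
y_raw = 0.9003 - 0.05*13.6012 = 0.2202
Step 3: Project onto [0, 5].
x_proj = clip(2.0305) = 2.0305
y_proj = clip(0.2202) = 0.2202
Step 4: Evaluate f.
f(2.0305, 0.2202) = 20.8836


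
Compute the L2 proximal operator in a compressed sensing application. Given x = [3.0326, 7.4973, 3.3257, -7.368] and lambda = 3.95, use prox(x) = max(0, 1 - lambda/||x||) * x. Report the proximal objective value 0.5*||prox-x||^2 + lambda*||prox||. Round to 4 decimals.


Step 1: Compute ||x||.
||x|| = 11.4348
Step 2: Compute scaling factor.
scale = max(0, 1 - 3.95/11.4348) = 0.6546
Step 3: prox(x) = [1.985, 4.9074, 2.1769, -4.8228]
||prox(x)|| = 7.4848
Step 4: Proximal objective.
0.5*||prox-x||^2 = 7.8013
lambda*||prox|| = 29.565
Total = 37.3661


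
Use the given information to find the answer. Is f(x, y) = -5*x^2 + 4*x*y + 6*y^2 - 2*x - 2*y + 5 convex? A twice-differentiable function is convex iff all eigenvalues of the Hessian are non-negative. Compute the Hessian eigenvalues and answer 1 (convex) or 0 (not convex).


The Hessian of f(x,y) = -5*x^2 + 4*x*y + 6*y^2 - 2*x - 2*y + 5 is:
H = [[-10, 4], [4, 12]]
Trace = -10 + 12 = 2
Determinant = -10*12 - (4)^2 = -136
Discriminant = (2)^2 - 4*-136 = 548.0
Eigenvalues: lambda_1 = -10.7047, lambda_2 = 12.7047
The function is not convex.

0


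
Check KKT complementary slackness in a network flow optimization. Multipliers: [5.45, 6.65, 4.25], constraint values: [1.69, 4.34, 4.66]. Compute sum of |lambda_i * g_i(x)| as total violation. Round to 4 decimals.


KKT complementary slackness check:
lambda_1 * g_1 = 5.45 * 1.69 = 9.2105
lambda_2 * g_2 = 6.65 * 4.34 = 28.861
lambda_3 * g_3 = 4.25 * 4.66 = 19.805
Total violation = 9.2105 + 28.861 + 19.805 = 57.8765


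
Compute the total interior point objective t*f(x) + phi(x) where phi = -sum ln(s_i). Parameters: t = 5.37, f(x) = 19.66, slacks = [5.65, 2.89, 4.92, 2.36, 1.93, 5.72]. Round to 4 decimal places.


Step 1: Compute log-barrier.
ln values: [1.7317, 1.0613, 1.5933, 0.8587, 0.6575, 1.744]
phi = -(1.7317 + 1.0613 + 1.5933 + 0.8587 + 0.6575 + 1.744) = -7.6464
Step 2: Compute augmented objective.
t*f(x) = 5.37*19.66 = 105.5742
Total = 105.5742 - 7.6464 = 97.9278


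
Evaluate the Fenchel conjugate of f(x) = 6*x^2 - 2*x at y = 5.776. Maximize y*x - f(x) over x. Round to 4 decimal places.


f*(y) = sup_x {y*x - a*x^2 - b*x} = sup_x {(y-b)*x - a*x^2}
FOC: (y - b) - 2a*x = 0 => x* = (y - b)/(2a)
x* = (5.776 + 2)/(2*6) = 0.648
f*(5.776) = (y-b)^2/(4a) = (5.776 + 2)^2/(4*6)
= 60.4662/24 = 2.5194


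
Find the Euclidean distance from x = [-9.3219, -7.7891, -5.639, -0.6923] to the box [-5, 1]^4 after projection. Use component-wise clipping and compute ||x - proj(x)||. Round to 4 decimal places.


Project each component onto [-5, 1].
clip(-9.3219) = -5.0, clip(-7.7891) = -5.0, clip(-5.639) = -5.0, clip(-0.6923) = -0.6923
Projection = [-5.0, -5.0, -5.0, -0.6923]
Squared diffs: [18.6788, 7.7791, 0.4083, 0.0]
Distance = sqrt(26.8662) = 5.1833


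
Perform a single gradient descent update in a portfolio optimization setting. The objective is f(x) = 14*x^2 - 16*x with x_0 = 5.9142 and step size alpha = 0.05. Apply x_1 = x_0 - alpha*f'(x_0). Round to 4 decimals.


We compute the gradient at x_0 and apply the update.
f'(x) = 28*x - 16
f'(5.9142) = 28*5.9142 - 16 = 149.5976
x_1 = 5.9142 - 0.05*149.5976 = -1.5657


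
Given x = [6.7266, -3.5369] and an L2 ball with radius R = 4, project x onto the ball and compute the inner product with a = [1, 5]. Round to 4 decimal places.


Step 1: Compute ||x|| (intermediates to 6 decimals).
||x|| = sqrt(6.7266^2 + (-3.5369)^2) = 7.59979
Step 2: Project.
Since ||x|| > R, scale = R/||x|| = 4/7.59979 = 0.52633, proj(x) = scale * x
proj(x) = [3.540411, -1.861577]
Step 3: Dot product.
a^T * proj(x) = 1*3.540411 + 5*(-1.861577) = -5.7675


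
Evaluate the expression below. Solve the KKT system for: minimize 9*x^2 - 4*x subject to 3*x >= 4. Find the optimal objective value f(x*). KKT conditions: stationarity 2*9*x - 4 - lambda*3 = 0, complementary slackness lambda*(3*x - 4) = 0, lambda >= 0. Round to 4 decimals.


Step 1: Try lambda = 0 (constraint inactive).
x_unc = 4/(2*9) = 0.2222
Check: 3*0.2222 = 0.6666 < 4 -- violated!
Step 2: Constraint must be active: 3*x = 4
x* = 4/3 = 1.3333 (rounded; the exact value 4/3 is used below)
lambda = (2*9*(4/3) - 4)/3 = 6.6667
Step 3: Compute optimal value.
f(x*) = 9*(4/3)^2 - 4*(4/3) = 10.6667


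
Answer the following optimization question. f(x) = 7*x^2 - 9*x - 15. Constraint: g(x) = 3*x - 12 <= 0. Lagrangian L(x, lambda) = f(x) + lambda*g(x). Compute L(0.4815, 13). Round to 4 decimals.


Step 1: Evaluate f(x).
f(0.4815) = 7*0.4815^2 - 9*0.4815 - 15 = -17.7106
Step 2: Evaluate g(x).
g(0.4815) = 3*0.4815 - 12 = -10.5555
Step 3: Compute Lagrangian.
L = -17.7106 + 13*-10.5555 = -154.9321


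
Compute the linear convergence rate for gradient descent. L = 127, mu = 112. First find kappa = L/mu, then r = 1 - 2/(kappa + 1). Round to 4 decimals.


Step 1: Compute the condition number.
kappa = L/mu = 127/112 = 1.1339
Step 2: Compute the convergence rate.
r = 1 - 2/(kappa + 1) = 1 - 2*mu/(L + mu) = (L - mu)/(L + mu) = 15/239 = 0.0628


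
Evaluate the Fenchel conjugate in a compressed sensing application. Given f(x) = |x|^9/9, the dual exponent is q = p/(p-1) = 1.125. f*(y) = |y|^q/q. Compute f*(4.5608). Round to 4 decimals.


The conjugate exponent q satisfies 1/p + 1/q = 1.
p = 9, so q = 9/(9 - 1) = 1.125
|y|^q = 4.5608^1.125 = 5.5134
f*(4.5608) = 5.5134 / 1.125 = 4.9008


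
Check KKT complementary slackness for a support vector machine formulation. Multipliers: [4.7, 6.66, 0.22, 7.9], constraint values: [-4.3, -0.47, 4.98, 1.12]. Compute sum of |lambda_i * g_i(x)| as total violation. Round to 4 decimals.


KKT complementary slackness check:
lambda_1 * g_1 = 4.7 * -4.3 = -20.21
lambda_2 * g_2 = 6.66 * -0.47 = -3.1302
lambda_3 * g_3 = 0.22 * 4.98 = 1.0956
lambda_4 * g_4 = 7.9 * 1.12 = 8.848
Total violation = 20.21 + 3.1302 + 1.0956 + 8.848 = 33.2838


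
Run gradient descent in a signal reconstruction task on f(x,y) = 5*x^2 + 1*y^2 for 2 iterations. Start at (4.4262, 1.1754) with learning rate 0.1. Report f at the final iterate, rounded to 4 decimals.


Gradient descent on f(x,y) = 5*x^2 + 1*y^2.
Starting point: (4.4262, 1.1754), alpha = 0.1
Step 1: grad_x = 2*5*4.4262 = 44.262, grad_y = 2*1*1.1754 = 2.3508
  x_1 = 4.4262 - 0.1*44.262 = -0.0
  y_1 = 1.1754 - 0.1*2.3508 = 0.9403
Step 2: grad_x = 2*5*-0.0 = -0.0, grad_y = 2*1*0.9403 = 1.8806
  x_2 = -0.0 - 0.1*-0.0 = 0.0
  y_2 = 0.9403 - 0.1*1.8806 = 0.7523
f(0.0, 0.7523) = 5*0.0^2 + 1*0.7523^2 = 0.5659


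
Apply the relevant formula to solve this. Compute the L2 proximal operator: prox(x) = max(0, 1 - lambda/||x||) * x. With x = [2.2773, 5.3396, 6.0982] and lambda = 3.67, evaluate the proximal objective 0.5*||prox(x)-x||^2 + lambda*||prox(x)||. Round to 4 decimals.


Step 1: Compute ||x||.
||x|| = 8.4194
Step 2: Compute scaling factor.
scale = max(0, 1 - 3.67/8.4194) = 0.5641
Step 3: prox(x) = [1.2846, 3.0121, 3.44]
||prox(x)|| = 4.7494
Step 4: Proximal objective.
0.5*||prox-x||^2 = 6.7345
lambda*||prox|| = 17.4303
Total = 24.1646


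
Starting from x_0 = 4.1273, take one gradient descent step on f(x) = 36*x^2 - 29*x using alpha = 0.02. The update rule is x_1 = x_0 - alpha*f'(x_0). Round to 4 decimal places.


We compute the gradient at x_0 and apply the update.
f'(x) = 72*x - 29
f'(4.1273) = 72*4.1273 - 29 = 268.1656
x_1 = 4.1273 - 0.02*268.1656 = -1.236


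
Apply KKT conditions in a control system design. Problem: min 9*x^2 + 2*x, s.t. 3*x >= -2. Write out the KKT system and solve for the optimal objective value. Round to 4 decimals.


Step 1: Try lambda = 0 (constraint inactive).
Stationarity: 2*9*x + 2 = 0
x* = -2/(2*9) = -1/9 = -0.1111 (rounded; the exact value -1/9 is used below)
Check constraint: 3*-0.1111 = -0.3333 >= -2 -- satisfied.
Step 2: Compute optimal value.
f(x*) = 9*(-1/9)^2 + 2*(-1/9) = -0.1111


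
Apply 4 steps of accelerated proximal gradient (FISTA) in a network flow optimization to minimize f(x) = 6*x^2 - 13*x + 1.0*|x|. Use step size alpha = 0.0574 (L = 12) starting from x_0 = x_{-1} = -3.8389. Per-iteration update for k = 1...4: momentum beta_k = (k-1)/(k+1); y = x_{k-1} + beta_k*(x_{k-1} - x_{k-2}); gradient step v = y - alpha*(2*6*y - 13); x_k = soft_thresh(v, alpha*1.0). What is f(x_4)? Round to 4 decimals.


FISTA on f(x) = 6*x^2 - 13*x + 1.0*|x|
L = 12, alpha = 0.0574
Iteration 1: beta = 0.0, y = -3.8389 + 0.0*(-3.8389 + 3.8389) = -3.8389
  grad(y) = -59.0668, v = y - alpha*grad = -0.4485
  prox(v) = soft_thresh(-0.4485, 0.0574) = -0.3911
Iteration 2: beta = 0.3333, y = -0.3911 + 0.3333*(-0.3911 + 3.8389) = 0.7582
  grad(y) = -3.9015, v = y - alpha*grad = 0.9822
  prox(v) = soft_thresh(0.9822, 0.0574) = 0.9248
Iteration 3: beta = 0.5, y = 0.9248 + 0.5*(0.9248 + 0.3911) = 1.5827
  grad(y) = 5.992, v = y - alpha*grad = 1.2387
  prox(v) = soft_thresh(1.2387, 0.0574) = 1.1813
Iteration 4: beta = 0.6, y = 1.1813 + 0.6*(1.1813 - 0.9248) = 1.3353
  grad(y) = 3.0232, v = y - alpha*grad = 1.1617
  prox(v) = soft_thresh(1.1617, 0.0574) = 1.1043
f(x_4) = 6*1.1043^2 - 13*1.1043 + 1.0*|1.1043| = -5.9347


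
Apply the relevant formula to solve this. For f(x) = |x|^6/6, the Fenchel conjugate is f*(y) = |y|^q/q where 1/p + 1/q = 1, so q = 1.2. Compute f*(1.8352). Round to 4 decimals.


The conjugate exponent q satisfies 1/p + 1/q = 1.
p = 6, so q = 6/(6 - 1) = 1.2
|y|^q = 1.8352^1.2 = 2.0721
f*(1.8352) = 2.0721 / 1.2 = 1.7268


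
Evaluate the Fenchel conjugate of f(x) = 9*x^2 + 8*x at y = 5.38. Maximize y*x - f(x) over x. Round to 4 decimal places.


f*(y) = sup_x {y*x - a*x^2 - b*x} = sup_x {(y-b)*x - a*x^2}
FOC: (y - b) - 2a*x = 0 => x* = (y - b)/(2a)
x* = (5.38 - 8)/(2*9) = -0.1456
f*(5.38) = (y-b)^2/(4a) = (5.38 - 8)^2/(4*9)
= 6.8644/36 = 0.1907


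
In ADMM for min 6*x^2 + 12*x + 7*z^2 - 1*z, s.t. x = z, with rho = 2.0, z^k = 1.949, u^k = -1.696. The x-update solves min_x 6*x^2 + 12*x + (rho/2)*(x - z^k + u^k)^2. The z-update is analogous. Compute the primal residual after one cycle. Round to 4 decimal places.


ADMM iteration with rho = 2.0, z^k = 1.949, u^k = -1.696
Step 1: x-update.
Minimize 6*x^2 + 12*x + (2.0/2)*(x - 1.949 - 1.696)^2
FOC: (2*6 + 2.0)*x = -12 + 2.0*(1.949 + 1.696)
x^{k+1} = -0.3364
Step 2: z-update.
Minimize 7*z^2 - 1*z + (2.0/2)*(-0.3364 - z - 1.696)^2
FOC: (2*7 + 2.0)*z = 1 + 2.0*(-0.3364 - 1.696)
z^{k+1} = -0.1916
Step 3: u-update.
u^{k+1} = -1.696 - 0.3364 + 0.1916 = -1.8409
Step 4: Primal residual = |-0.3364 + 0.1916| = 0.1449


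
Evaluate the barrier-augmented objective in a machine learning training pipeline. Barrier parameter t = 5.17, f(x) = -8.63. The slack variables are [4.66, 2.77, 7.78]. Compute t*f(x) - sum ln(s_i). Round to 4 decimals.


Step 1: Compute log-barrier.
ln values: [1.539, 1.0188, 2.0516]
phi = -(1.539 + 1.0188 + 2.0516) = -4.6094
Step 2: Compute augmented objective.
t*f(x) = 5.17*-8.63 = -44.6171
Total = -44.6171 - 4.6094 = -49.2265


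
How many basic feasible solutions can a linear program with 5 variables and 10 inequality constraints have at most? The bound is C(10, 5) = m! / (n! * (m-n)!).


Each vertex corresponds to some choice of n active constraints out of m, so the number of vertices is at most C(m, n) = m! / (n!(m-n)!).
m = 10, n = 5
Numerator: 10 * 9 * 8 * 7 * 6
Denominator: 5! = 120
C(10, 5) = 252


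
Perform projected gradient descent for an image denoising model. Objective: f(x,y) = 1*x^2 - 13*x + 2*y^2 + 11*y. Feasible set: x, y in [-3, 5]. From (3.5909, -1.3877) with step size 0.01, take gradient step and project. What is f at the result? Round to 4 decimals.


Step 1: Compute gradient at (3.5909, -1.3877).
grad_x = 2*1*3.5909 - 13 = -5.8182
grad_y = 2*2*-1.3877 + 11 = 5.4492
Step 2: Gradient step.
x_raw = 3.5909 - 0.01*-5.8182 = 3.6491
y_raw = -1.3877 - 0.01*5.4492 = -1.4422
Step 3: Project onto [-3, 5].
x_proj = clip(3.6491) = 3.6491
y_proj = clip(-1.4422) = -1.4422
Step 4: Evaluate f.
f(3.6491, -1.4422) = -45.8265


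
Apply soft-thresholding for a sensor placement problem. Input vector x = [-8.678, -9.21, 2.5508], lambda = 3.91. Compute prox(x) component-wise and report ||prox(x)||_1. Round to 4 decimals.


Soft-thresholding with lambda = 3.91:
prox(-8.678) = sign(-8.678)*max(|-8.678| - 3.91, 0) = -4.768
prox(-9.21) = sign(-9.21)*max(|-9.21| - 3.91, 0) = -5.3
prox(2.5508) = sign(2.5508)*max(|2.5508| - 3.91, 0) = 0.0
prox(x) = [-4.768, -5.3, 0.0]
||prox(x)||_1 = 4.768 + 5.3 + 0.0 = 10.068


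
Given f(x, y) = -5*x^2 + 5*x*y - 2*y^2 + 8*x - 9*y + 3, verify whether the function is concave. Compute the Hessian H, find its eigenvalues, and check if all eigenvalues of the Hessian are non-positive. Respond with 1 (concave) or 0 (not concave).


The Hessian of f(x,y) = -5*x^2 + 5*x*y - 2*y^2 + 8*x - 9*y + 3 is:
H = [[-10, 5], [5, -4]]
Trace = -10 - 4 = -14
Determinant = -10*-4 - (5)^2 = 15
Discriminant = (-14)^2 - 4*15 = 136.0
Eigenvalues: lambda_1 = -12.831, lambda_2 = -1.169
The function is concave.

1


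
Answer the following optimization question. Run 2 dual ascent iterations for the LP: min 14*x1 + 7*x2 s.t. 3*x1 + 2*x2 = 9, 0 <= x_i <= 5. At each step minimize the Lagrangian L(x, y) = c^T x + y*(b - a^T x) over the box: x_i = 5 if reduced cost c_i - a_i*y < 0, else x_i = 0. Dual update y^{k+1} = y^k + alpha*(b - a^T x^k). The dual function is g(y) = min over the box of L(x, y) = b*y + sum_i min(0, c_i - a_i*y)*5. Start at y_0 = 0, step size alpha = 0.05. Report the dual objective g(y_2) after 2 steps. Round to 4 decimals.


Dual ascent for LP: min 14*x1 + 7*x2, 3*x1 + 2*x2 = 9, 0 <= x_i <= 5
Step 1: y^k = 0.0, reduced costs: (14.0, 7.0)
  x^k = (0.0, 0.0), subgradient = b - a^T x = 9.0
  y^{k+1} = 0.0 + 0.05*9.0 = 0.45
Step 2: y^k = 0.45, reduced costs: (12.65, 6.1)
  x^k = (0.0, 0.0), subgradient = b - a^T x = 9.0
  y^{k+1} = 0.45 + 0.05*9.0 = 0.9
Dual objective at y_2 = 0.9: reduced costs (11.3, 5.2), box minimizer x = (0.0, 0.0)
g(y_2) = b*y + (c1 - a1*y)*x1 + (c2 - a2*y)*x2 = 9*0.9 + 11.3*0.0 + 5.2*0.0 = 8.1 + 0.0 + 0.0 = 8.1


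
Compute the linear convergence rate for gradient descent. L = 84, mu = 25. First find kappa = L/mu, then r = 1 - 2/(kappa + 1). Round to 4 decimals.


Step 1: Compute the condition number.
kappa = L/mu = 84/25 = 3.36
Step 2: Compute the convergence rate.
r = 1 - 2/(kappa + 1) = 1 - 2*mu/(L + mu) = (L - mu)/(L + mu) = 59/109 = 0.5413


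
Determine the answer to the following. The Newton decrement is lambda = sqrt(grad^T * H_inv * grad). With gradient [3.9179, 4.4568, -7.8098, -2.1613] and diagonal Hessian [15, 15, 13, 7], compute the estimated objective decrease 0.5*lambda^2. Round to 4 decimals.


Step 1: H is diagonal, so H^(-1) * g = [0.2612, 0.2971, -0.6008, -0.3088].
Step 2: g^T H^(-1) g = sum_i g_i^2 / H_ii
  = (3.9179)^2/15 + (4.4568)^2/15 + (-7.8098)^2/13 + (-2.1613)^2/7
  = 1.0233 + 1.3242 + 4.6918 + 0.6673 = 7.7066
Step 3: Objective decrease = 0.5 * g^T H^(-1) g = 3.8533


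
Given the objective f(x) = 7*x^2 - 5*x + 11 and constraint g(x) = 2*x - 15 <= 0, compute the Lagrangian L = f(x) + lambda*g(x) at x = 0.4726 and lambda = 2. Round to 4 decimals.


Step 1: Evaluate f(x).
f(0.4726) = 7*0.4726^2 - 5*0.4726 + 11 = 10.2005
Step 2: Evaluate g(x).
g(0.4726) = 2*0.4726 - 15 = -14.0548
Step 3: Compute Lagrangian.
L = 10.2005 + 2*-14.0548 = -17.9091


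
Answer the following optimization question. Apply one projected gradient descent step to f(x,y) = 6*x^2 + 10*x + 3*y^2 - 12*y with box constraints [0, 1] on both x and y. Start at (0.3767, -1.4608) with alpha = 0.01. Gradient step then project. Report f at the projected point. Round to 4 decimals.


Step 1: Compute gradient at (0.3767, -1.4608).
grad_x = 2*6*0.3767 + 10 = 14.5204
grad_y = 2*3*-1.4608 - 12 = -20.7648
Step 2: Gradient step.
x_raw = 0.3767 - 0.01*14.5204 = 0.2315
y_raw = -1.4608 - 0.01*-20.7648 = -1.2532
Step 3: Project onto [0, 1].
x_proj = clip(0.2315) = 0.2315
y_proj = clip(-1.2532) = 0.0
Step 4: Evaluate f.
f(0.2315, 0.0) = 2.6365


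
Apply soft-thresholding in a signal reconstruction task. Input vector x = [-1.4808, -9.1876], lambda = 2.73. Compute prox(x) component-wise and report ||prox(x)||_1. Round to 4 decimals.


Soft-thresholding with lambda = 2.73:
prox(-1.4808) = sign(-1.4808)*max(|-1.4808| - 2.73, 0) = 0.0
prox(-9.1876) = sign(-9.1876)*max(|-9.1876| - 2.73, 0) = -6.4576
prox(x) = [0.0, -6.4576]
||prox(x)||_1 = 0.0 + 6.4576 = 6.4576


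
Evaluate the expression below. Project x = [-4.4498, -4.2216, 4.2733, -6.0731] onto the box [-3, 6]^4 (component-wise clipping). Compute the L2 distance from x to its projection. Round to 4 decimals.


Project each component onto [-3, 6].
clip(-4.4498) = -3.0, clip(-4.2216) = -3.0, clip(4.2733) = 4.2733, clip(-6.0731) = -3.0
Projection = [-3.0, -3.0, 4.2733, -3.0]
Squared diffs: [2.1019, 1.4923, 0.0, 9.4439]
Distance = sqrt(13.0381) = 3.6108


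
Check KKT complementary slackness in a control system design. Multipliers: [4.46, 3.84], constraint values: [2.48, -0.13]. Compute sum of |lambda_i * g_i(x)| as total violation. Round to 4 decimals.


KKT complementary slackness check:
lambda_1 * g_1 = 4.46 * 2.48 = 11.0608
lambda_2 * g_2 = 3.84 * -0.13 = -0.4992
Total violation = 11.0608 + 0.4992 = 11.56


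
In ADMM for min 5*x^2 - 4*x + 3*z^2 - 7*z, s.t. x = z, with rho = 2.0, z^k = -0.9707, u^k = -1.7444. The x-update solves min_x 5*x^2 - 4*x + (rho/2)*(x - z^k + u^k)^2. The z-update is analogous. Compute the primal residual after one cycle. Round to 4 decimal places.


ADMM iteration with rho = 2.0, z^k = -0.9707, u^k = -1.7444
Step 1: x-update.
Minimize 5*x^2 - 4*x + (2.0/2)*(x + 0.9707 - 1.7444)^2
FOC: (2*5 + 2.0)*x = 4 + 2.0*(-0.9707 + 1.7444)
x^{k+1} = 0.4623
Step 2: z-update.
Minimize 3*z^2 - 7*z + (2.0/2)*(0.4623 - z - 1.7444)^2
FOC: (2*3 + 2.0)*z = 7 + 2.0*(0.4623 - 1.7444)
z^{k+1} = 0.5545
Step 3: u-update.
u^{k+1} = -1.7444 + 0.4623 - 0.5545 = -1.8366
Step 4: Primal residual = |0.4623 - 0.5545| = 0.0922


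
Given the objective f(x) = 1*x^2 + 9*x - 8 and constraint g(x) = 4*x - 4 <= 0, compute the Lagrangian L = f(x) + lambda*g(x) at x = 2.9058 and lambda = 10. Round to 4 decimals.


Step 1: Evaluate f(x).
f(2.9058) = 1*2.9058^2 + 9*2.9058 - 8 = 26.5959
Step 2: Evaluate g(x).
g(2.9058) = 4*2.9058 - 4 = 7.6232
Step 3: Compute Lagrangian.
L = 26.5959 + 10*7.6232 = 102.8279


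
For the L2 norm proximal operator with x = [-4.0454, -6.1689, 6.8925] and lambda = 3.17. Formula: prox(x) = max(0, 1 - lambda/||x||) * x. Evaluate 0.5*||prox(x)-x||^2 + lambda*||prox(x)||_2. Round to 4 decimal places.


Step 1: Compute ||x||.
||x|| = 10.0959
Step 2: Compute scaling factor.
scale = max(0, 1 - 3.17/10.0959) = 0.686
Step 3: prox(x) = [-2.7752, -4.2319, 4.7283]
||prox(x)|| = 6.9259
Step 4: Proximal objective.
0.5*||prox-x||^2 = 5.0245
lambda*||prox|| = 21.9551
Total = 26.9795


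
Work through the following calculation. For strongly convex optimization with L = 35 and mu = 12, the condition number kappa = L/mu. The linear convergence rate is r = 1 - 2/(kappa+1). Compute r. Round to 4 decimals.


Step 1: Compute the condition number.
kappa = L/mu = 35/12 = 2.9167
Step 2: Compute the convergence rate.
r = 1 - 2/(kappa + 1) = 1 - 2*mu/(L + mu) = (L - mu)/(L + mu) = 23/47 = 0.4894


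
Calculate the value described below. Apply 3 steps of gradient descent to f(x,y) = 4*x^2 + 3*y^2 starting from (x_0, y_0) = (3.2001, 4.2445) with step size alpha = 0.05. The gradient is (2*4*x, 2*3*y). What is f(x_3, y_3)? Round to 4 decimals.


Gradient descent on f(x,y) = 4*x^2 + 3*y^2.
Starting point: (3.2001, 4.2445), alpha = 0.05
Step 1: grad_x = 2*4*3.2001 = 25.6008, grad_y = 2*3*4.2445 = 25.467
  x_1 = 3.2001 - 0.05*25.6008 = 1.9201
  y_1 = 4.2445 - 0.05*25.467 = 2.9712
Step 2: grad_x = 2*4*1.9201 = 15.3605, grad_y = 2*3*2.9712 = 17.8269
  x_2 = 1.9201 - 0.05*15.3605 = 1.152
  y_2 = 2.9712 - 0.05*17.8269 = 2.0798
Step 3: grad_x = 2*4*1.152 = 9.2163, grad_y = 2*3*2.0798 = 12.4788
  x_3 = 1.152 - 0.05*9.2163 = 0.6912
  y_3 = 2.0798 - 0.05*12.4788 = 1.4559
f(0.6912, 1.4559) = 4*0.6912^2 + 3*1.4559^2 = 8.2698


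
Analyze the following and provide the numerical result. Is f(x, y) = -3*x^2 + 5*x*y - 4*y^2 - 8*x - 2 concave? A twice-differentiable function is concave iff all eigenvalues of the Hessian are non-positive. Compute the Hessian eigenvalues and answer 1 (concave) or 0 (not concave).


The Hessian of f(x,y) = -3*x^2 + 5*x*y - 4*y^2 - 8*x - 2 is:
H = [[-6, 5], [5, -8]]
Trace = -6 - 8 = -14
Determinant = -6*-8 - (5)^2 = 23
Discriminant = (-14)^2 - 4*23 = 104.0
Eigenvalues: lambda_1 = -12.099, lambda_2 = -1.901
The function is concave.

1


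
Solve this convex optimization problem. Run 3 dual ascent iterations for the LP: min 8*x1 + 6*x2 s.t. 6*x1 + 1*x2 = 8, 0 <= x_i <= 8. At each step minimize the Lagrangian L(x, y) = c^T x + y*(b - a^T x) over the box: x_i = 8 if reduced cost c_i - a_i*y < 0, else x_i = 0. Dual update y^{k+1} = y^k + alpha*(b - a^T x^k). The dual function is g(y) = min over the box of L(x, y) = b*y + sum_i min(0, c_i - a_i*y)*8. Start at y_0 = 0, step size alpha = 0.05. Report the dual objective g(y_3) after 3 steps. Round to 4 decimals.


Dual ascent for LP: min 8*x1 + 6*x2, 6*x1 + 1*x2 = 8, 0 <= x_i <= 8
Step 1: y^k = 0.0, reduced costs: (8.0, 6.0)
  x^k = (0.0, 0.0), subgradient = b - a^T x = 8.0
  y^{k+1} = 0.0 + 0.05*8.0 = 0.4
Step 2: y^k = 0.4, reduced costs: (5.6, 5.6)
  x^k = (0.0, 0.0), subgradient = b - a^T x = 8.0
  y^{k+1} = 0.4 + 0.05*8.0 = 0.8
Step 3: y^k = 0.8, reduced costs: (3.2, 5.2)
  x^k = (0.0, 0.0), subgradient = b - a^T x = 8.0
  y^{k+1} = 0.8 + 0.05*8.0 = 1.2
Dual objective at y_3 = 1.2: reduced costs (0.8, 4.8), box minimizer x = (0.0, 0.0)
g(y_3) = b*y + (c1 - a1*y)*x1 + (c2 - a2*y)*x2 = 8*1.2 + 0.8*0.0 + 4.8*0.0 = 9.6 + 0.0 + 0.0 = 9.6


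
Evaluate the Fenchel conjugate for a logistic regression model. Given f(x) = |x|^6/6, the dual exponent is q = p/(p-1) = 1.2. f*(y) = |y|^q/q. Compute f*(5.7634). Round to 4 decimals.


The conjugate exponent q satisfies 1/p + 1/q = 1.
p = 6, so q = 6/(6 - 1) = 1.2
|y|^q = 5.7634^1.2 = 8.1812
f*(5.7634) = 8.1812 / 1.2 = 6.8176


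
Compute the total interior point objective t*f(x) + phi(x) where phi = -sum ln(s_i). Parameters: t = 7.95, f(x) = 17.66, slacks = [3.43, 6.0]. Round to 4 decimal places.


Step 1: Compute log-barrier.
ln values: [1.2326, 1.7918]
phi = -(1.2326 + 1.7918) = -3.0243
Step 2: Compute augmented objective.
t*f(x) = 7.95*17.66 = 140.397
Total = 140.397 - 3.0243 = 137.3727


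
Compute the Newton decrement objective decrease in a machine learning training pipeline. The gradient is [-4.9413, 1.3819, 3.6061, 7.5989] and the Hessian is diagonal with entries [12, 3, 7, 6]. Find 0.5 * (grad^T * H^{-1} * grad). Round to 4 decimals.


Step 1: H is diagonal, so H^(-1) * g = [-0.4118, 0.4606, 0.5152, 1.2665].
Step 2: g^T H^(-1) g = sum_i g_i^2 / H_ii
  = (-4.9413)^2/12 + (1.3819)^2/3 + (3.6061)^2/7 + (7.5989)^2/6
  = 2.0347 + 0.6365 + 1.8577 + 9.6239 = 14.1528
Step 3: Objective decrease = 0.5 * g^T H^(-1) g = 7.0764


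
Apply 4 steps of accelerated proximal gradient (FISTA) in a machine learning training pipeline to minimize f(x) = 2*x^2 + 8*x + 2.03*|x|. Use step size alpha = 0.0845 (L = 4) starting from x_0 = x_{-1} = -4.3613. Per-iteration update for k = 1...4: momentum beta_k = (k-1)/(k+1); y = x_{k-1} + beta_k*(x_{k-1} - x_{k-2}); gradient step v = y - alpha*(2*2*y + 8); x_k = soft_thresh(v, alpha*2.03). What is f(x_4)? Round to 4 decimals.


FISTA on f(x) = 2*x^2 + 8*x + 2.03*|x|
L = 4, alpha = 0.0845
Iteration 1: beta = 0.0, y = -4.3613 + 0.0*(-4.3613 + 4.3613) = -4.3613
  grad(y) = -9.4452, v = y - alpha*grad = -3.5632
  prox(v) = soft_thresh(-3.5632, 0.1715) = -3.3916
Iteration 2: beta = 0.3333, y = -3.3916 + 0.3333*(-3.3916 + 4.3613) = -3.0684
  grad(y) = -4.2737, v = y - alpha*grad = -2.7073
  prox(v) = soft_thresh(-2.7073, 0.1715) = -2.5358
Iteration 3: beta = 0.5, y = -2.5358 + 0.5*(-2.5358 + 3.3916) = -2.1078
  grad(y) = -0.4313, v = y - alpha*grad = -2.0714
  prox(v) = soft_thresh(-2.0714, 0.1715) = -1.8998
Iteration 4: beta = 0.6, y = -1.8998 + 0.6*(-1.8998 + 2.5358) = -1.5183
  grad(y) = 1.9268, v = y - alpha*grad = -1.6811
  prox(v) = soft_thresh(-1.6811, 0.1715) = -1.5096
f(x_4) = 2*(-1.5096)^2 + 8*(-1.5096) + 2.03*|-1.5096| = -4.4545


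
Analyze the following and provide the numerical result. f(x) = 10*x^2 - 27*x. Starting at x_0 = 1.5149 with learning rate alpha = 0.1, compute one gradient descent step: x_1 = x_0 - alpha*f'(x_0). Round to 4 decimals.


We compute the gradient at x_0 and apply the update.
f'(x) = 20*x - 27
f'(1.5149) = 20*1.5149 - 27 = 3.298
x_1 = 1.5149 - 0.1*3.298 = 1.1851


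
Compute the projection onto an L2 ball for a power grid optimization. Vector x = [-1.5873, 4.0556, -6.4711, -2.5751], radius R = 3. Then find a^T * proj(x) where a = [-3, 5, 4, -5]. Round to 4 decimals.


Step 1: Compute ||x|| (intermediates to 6 decimals).
||x|| = sqrt((-1.5873)^2 + 4.0556^2 + (-6.4711)^2 + (-2.5751)^2) = 8.214237
Step 2: Project.
Since ||x|| > R, scale = R/||x|| = 3/8.214237 = 0.36522, proj(x) = scale * x
proj(x) = [-0.579714, 1.481186, -2.363375, -0.940478]
Step 3: Dot product.
a^T * proj(x) = -3*(-0.579714) + 5*1.481186 + 4*(-2.363375) - 5*(-0.940478) = 4.394


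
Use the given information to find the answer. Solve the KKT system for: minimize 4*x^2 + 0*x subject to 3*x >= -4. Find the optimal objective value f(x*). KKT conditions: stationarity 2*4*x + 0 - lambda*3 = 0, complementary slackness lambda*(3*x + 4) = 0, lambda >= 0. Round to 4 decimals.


Step 1: Try lambda = 0 (constraint inactive).
Stationarity: 2*4*x + 0 = 0
x* = 0/(2*4) = 0.0
Check constraint: 3*0.0 = 0.0 >= -4 -- satisfied.
Step 2: Compute optimal value.
f(x*) = 4*0.0^2 + 0*0.0 = 0.0


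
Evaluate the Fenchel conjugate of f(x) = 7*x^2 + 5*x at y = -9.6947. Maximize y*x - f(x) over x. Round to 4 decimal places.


f*(y) = sup_x {y*x - a*x^2 - b*x} = sup_x {(y-b)*x - a*x^2}
FOC: (y - b) - 2a*x = 0 => x* = (y - b)/(2a)
x* = (-9.6947 - 5)/(2*7) = -1.0496
f*(-9.6947) = (y-b)^2/(4a) = (-9.6947 - 5)^2/(4*7)
= 215.9342/28 = 7.7119


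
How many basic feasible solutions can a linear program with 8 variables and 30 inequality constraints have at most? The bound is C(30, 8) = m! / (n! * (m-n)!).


Each vertex corresponds to some choice of n active constraints out of m, so the number of vertices is at most C(m, n) = m! / (n!(m-n)!).
m = 30, n = 8
Numerator: 30 * 29 * 28 * 27 * 26 * 25 * 24 * 23
Denominator: 8! = 40320
C(30, 8) = 5852925


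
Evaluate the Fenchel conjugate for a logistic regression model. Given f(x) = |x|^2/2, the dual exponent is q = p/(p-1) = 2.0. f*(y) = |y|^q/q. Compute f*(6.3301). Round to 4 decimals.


The conjugate exponent q satisfies 1/p + 1/q = 1.
p = 2, so q = 2/(2 - 1) = 2.0
|y|^q = 6.3301^2.0 = 40.0702
f*(6.3301) = 40.0702 / 2.0 = 20.0351


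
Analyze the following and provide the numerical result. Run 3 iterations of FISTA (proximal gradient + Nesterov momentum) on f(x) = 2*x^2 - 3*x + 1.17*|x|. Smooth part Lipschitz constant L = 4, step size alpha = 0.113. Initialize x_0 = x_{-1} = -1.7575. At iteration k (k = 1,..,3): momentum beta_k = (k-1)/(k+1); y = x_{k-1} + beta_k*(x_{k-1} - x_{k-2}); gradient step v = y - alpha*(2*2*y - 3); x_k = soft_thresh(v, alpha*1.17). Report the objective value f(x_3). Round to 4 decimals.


FISTA on f(x) = 2*x^2 - 3*x + 1.17*|x|
L = 4, alpha = 0.113
Iteration 1: beta = 0.0, y = -1.7575 + 0.0*(-1.7575 + 1.7575) = -1.7575
  grad(y) = -10.03, v = y - alpha*grad = -0.6241
  prox(v) = soft_thresh(-0.6241, 0.1322) = -0.4919
Iteration 2: beta = 0.3333, y = -0.4919 + 0.3333*(-0.4919 + 1.7575) = -0.07
  grad(y) = -3.2801, v = y - alpha*grad = 0.3006
  prox(v) = soft_thresh(0.3006, 0.1322) = 0.1684
Iteration 3: beta = 0.5, y = 0.1684 + 0.5*(0.1684 + 0.4919) = 0.4986
  grad(y) = -1.0057, v = y - alpha*grad = 0.6122
  prox(v) = soft_thresh(0.6122, 0.1322) = 0.48
f(x_3) = 2*0.48^2 - 3*0.48 + 1.17*|0.48| = -0.4176


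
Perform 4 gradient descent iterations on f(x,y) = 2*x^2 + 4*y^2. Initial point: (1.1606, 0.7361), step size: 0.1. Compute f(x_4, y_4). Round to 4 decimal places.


Gradient descent on f(x,y) = 2*x^2 + 4*y^2.
Starting point: (1.1606, 0.7361), alpha = 0.1
Step 1: grad_x = 2*2*1.1606 = 4.6424, grad_y = 2*4*0.7361 = 5.8888
  x_1 = 1.1606 - 0.1*4.6424 = 0.6964
  y_1 = 0.7361 - 0.1*5.8888 = 0.1472
Step 2: grad_x = 2*2*0.6964 = 2.7854, grad_y = 2*4*0.1472 = 1.1778
  x_2 = 0.6964 - 0.1*2.7854 = 0.4178
  y_2 = 0.1472 - 0.1*1.1778 = 0.0294
Step 3: grad_x = 2*2*0.4178 = 1.6713, grad_y = 2*4*0.0294 = 0.2356
  x_3 = 0.4178 - 0.1*1.6713 = 0.2507
  y_3 = 0.0294 - 0.1*0.2356 = 0.0059
Step 4: grad_x = 2*2*0.2507 = 1.0028, grad_y = 2*4*0.0059 = 0.0471
  x_4 = 0.2507 - 0.1*1.0028 = 0.1504
  y_4 = 0.0059 - 0.1*0.0471 = 0.0012
f(0.1504, 0.0012) = 2*0.1504^2 + 4*0.0012^2 = 0.0453


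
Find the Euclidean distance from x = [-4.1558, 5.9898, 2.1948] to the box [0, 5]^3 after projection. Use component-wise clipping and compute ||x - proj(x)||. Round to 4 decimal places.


Project each component onto [0, 5].
clip(-4.1558) = 0.0, clip(5.9898) = 5.0, clip(2.1948) = 2.1948
Projection = [0.0, 5.0, 2.1948]
Squared diffs: [17.2707, 0.9797, 0.0]
Distance = sqrt(18.2504) = 4.272


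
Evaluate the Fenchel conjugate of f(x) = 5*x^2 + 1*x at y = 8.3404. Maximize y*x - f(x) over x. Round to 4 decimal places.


f*(y) = sup_x {y*x - a*x^2 - b*x} = sup_x {(y-b)*x - a*x^2}
FOC: (y - b) - 2a*x = 0 => x* = (y - b)/(2a)
x* = (8.3404 - 1)/(2*5) = 0.734
f*(8.3404) = (y-b)^2/(4a) = (8.3404 - 1)^2/(4*5)
= 53.8815/20 = 2.6941


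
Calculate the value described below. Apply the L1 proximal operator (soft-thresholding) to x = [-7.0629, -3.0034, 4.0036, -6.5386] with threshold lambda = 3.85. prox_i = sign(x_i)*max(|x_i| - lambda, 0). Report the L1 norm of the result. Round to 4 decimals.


Soft-thresholding with lambda = 3.85:
prox(-7.0629) = sign(-7.0629)*max(|-7.0629| - 3.85, 0) = -3.2129
prox(-3.0034) = sign(-3.0034)*max(|-3.0034| - 3.85, 0) = 0.0
prox(4.0036) = sign(4.0036)*max(|4.0036| - 3.85, 0) = 0.1536
prox(-6.5386) = sign(-6.5386)*max(|-6.5386| - 3.85, 0) = -2.6886
prox(x) = [-3.2129, 0.0, 0.1536, -2.6886]
||prox(x)||_1 = 3.2129 + 0.0 + 0.1536 + 2.6886 = 6.0551


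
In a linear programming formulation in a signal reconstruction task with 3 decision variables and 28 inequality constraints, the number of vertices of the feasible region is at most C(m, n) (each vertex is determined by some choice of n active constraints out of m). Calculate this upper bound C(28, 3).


Each vertex corresponds to some choice of n active constraints out of m, so the number of vertices is at most C(m, n) = m! / (n!(m-n)!).
m = 28, n = 3
Numerator: 28 * 27 * 26
Denominator: 3! = 6
C(28, 3) = 3276
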